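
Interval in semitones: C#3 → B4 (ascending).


Solution.
Absolute semitone position = octave×12 + chromatic position
C#3: 3×12 + 1 = 37
B4: 4×12 + 11 = 59
Difference = 59 - 37 = 22
= 22 semitones


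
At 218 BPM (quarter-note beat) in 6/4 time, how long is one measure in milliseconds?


Let's work it out.
Quarter-note beat duration = 60000 / 218 ms
Beats per measure (6/4) = 6
One measure = 6 × 60000 / 218 = 360000 / 218 ms
= 1651.4 ms


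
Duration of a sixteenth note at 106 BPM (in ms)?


Reasoning:
One quarter-note beat = 60000 / BPM = 60000 / 106 ms
Sixteenth note = 1/4 × quarter note
Duration = 1/4 × 60000 / 106 = 15000 / 106
= 141.5 ms


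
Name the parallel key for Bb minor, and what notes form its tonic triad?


Solution.
Parallel keys share the same tonic but differ in mode
Bb minor → parallel is Bb major
Tonic triad of Bb major = Bb D F
= Bb major; triad = Bb D F


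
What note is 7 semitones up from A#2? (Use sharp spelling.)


Solution.
A#2: chromatic position 10 in octave 2 → absolute = 2×12 + 10 = 34
Transpose up 7: 34 + 7 = 41
41 = 3×12 + 5 → F in octave 3
Result = F3


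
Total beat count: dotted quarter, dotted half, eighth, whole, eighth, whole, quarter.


Working:
Beat values:
  dotted quarter = 1.5 beats
  dotted half = 3 beats
  eighth = 0.5 beats
  whole = 4 beats
  eighth = 0.5 beats
  whole = 4 beats
  quarter = 1 beat
Sum = 1.5 + 3 + 0.5 + 4 + 0.5 + 4 + 1
= 14.5 beats


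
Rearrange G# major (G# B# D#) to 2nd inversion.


Let's work it out.
Root position: G# B# D#
2nd inversion: move root and 3rd up an octave
Bass note: D#
Notes (bottom to top) = D# G# B#


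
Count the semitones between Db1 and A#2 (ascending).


Solution.
Absolute semitone position = octave×12 + chromatic position
Db1: 1×12 + 1 = 13
A#2: 2×12 + 10 = 34
Difference = 34 - 13 = 21
= 21 semitones


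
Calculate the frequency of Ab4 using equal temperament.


f = 440 × 2^(n/12) where n = semitones from A4
Ab4: -1 semitones from A4
f = 440 × 2^(-1/12)
f = 415.30 Hz


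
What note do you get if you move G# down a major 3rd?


Solution.
major 3rd: 3 letter names, 4 semitones
Letter: G - 2 → E
Pitch: G# - 4 semitones, spelled as an E → E
= E


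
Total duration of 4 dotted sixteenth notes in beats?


Solution.
Base sixteenth note = 1/4 beats
Dot 1 adds half the previous value: +1/8
One dotted sixteenth = 1/4 + 1/8 = 3/8
4 of them = 4 × 3/8 = 3/2
= 3/2 beats


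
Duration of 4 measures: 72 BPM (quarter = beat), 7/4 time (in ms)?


Let's work it out.
Quarter-note beat duration = 60000 / 72 ms
Beats per measure (7/4) = 7
One measure = 7 × 60000 / 72 = 420000 / 72 ms
4 measures = 4 × 420000 / 72 = 1680000 / 72
= 23333.3 ms


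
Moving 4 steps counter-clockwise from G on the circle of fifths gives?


Each counter-clockwise step moves down a perfect 5th (= up a perfect 4th)
From G: G → C → F → Bb → Eb
= Eb


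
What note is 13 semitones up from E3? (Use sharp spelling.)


Let's work it out.
E3: chromatic position 4 in octave 3 → absolute = 3×12 + 4 = 40
Transpose up 13: 40 + 13 = 53
53 = 4×12 + 5 → F in octave 4
Result = F4


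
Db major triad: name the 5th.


Major triad = root + major 3rd (4 semitones) + perfect 5th (7 semitones)
A triad on Db stacks thirds, so the chord tones use letter names D-F-A
Root: Db
Major 3rd above Db: F
Perfect 5th above Db: Ab
The 5th = Ab


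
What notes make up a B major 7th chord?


Major 7th chord = root + major 3rd + perfect 5th + major 7th
Seventh chords stack in thirds, so the letter names are B-D-F-A
Root: B
Major 3rd above B: D#
Perfect 5th above B: F#
Major 7th above B: A#
Chord = B D# F# A#


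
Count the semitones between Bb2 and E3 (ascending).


Let's work it out.
Absolute semitone position = octave×12 + chromatic position
Bb2: 2×12 + 10 = 34
E3: 3×12 + 4 = 40
Difference = 40 - 34 = 6
= 6 semitones


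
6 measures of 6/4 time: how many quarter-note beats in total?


Reasoning:
Time signature 6/4: the bottom number 4 means the quarter note gets one count
The top number 6 means 6 quarter-note beats per measure
Total = 6 × 6 measures
= 36 quarter-note beats


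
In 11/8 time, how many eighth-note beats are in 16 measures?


Solution.
Time signature 11/8: the bottom number 8 means the eighth note gets one count
The top number 11 means 11 eighth-note beats per measure
Total = 11 × 16 measures
= 176 eighth-note beats


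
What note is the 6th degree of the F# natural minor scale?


Working:
Natural minor scale pattern: W-H-W-W-H-W-W (2-1-2-2-1-2-2 semitones)
Starting from F#:
  F# + 2 semitones → G#
  G# + 1 semitone → A
  A + 2 semitones → B
  B + 2 semitones → C#
  C# + 1 semitone → D
  D + 2 semitones → E
  E + 2 semitones → F#
Scale: F# G# A B C# D E
Degree 6 = D


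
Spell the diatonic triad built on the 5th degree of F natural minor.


Step by step:
F natural minor scale: F G Ab Bb C Db Eb
Diatonic triad on degree 5 stacks scale notes 5, 7, 2: C Eb G
C→Eb = 3 semitones; C→G = 7 semitones → minor triad
= C Eb G (minor)


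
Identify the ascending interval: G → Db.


Letter names: G → D spans 5 letter names → a 5th
Semitones: G → Db = 6 half-steps
A 5th of 6 semitones is a diminished 5th
= diminished 5th


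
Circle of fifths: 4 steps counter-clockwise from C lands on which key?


Solution.
Each counter-clockwise step moves down a perfect 5th (= up a perfect 4th)
From C: C → F → Bb → Eb → Ab
= Ab


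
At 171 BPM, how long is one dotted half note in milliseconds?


Working:
One quarter-note beat = 60000 / BPM = 60000 / 171 ms
Dotted half note = 3 × quarter note
Duration = 3 × 60000 / 171 = 180000 / 171
= 1052.6 ms


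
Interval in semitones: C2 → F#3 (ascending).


Absolute semitone position = octave×12 + chromatic position
C2: 2×12 + 0 = 24
F#3: 3×12 + 6 = 42
Difference = 42 - 24 = 18
= 18 semitones


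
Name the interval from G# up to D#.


Step by step:
Letter names: G → D spans 5 letter names → a 5th
Semitones: G# → D# = 7 half-steps
A 5th of 7 semitones is a perfect 5th
= perfect 5th


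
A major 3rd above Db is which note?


Let's work it out.
A 3rd spans 3 letter names, so from D we land on F
A major 3rd = 4 semitones above Db
Spell F at that pitch: F
= F


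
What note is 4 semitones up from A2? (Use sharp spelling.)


A2: chromatic position 9 in octave 2 → absolute = 2×12 + 9 = 33
Transpose up 4: 33 + 4 = 37
37 = 3×12 + 1 → C# in octave 3
Result = C#3


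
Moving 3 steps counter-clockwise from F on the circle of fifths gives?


Step by step:
Each counter-clockwise step moves down a perfect 5th (= up a perfect 4th)
From F: F → Bb → Eb → Ab
= Ab


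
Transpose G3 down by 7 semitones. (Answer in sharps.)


Working:
G3: chromatic position 7 in octave 3 → absolute = 3×12 + 7 = 43
Transpose down 7: 43 - 7 = 36
36 = 3×12 + 0 → C in octave 3
Result = C3


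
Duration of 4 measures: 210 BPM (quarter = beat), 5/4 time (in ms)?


Solution.
Quarter-note beat duration = 60000 / 210 ms
Beats per measure (5/4) = 5
One measure = 5 × 60000 / 210 = 300000 / 210 ms
4 measures = 4 × 300000 / 210 = 1200000 / 210
= 5714.3 ms


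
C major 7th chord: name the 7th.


Step by step:
Major 7th chord = root + major 3rd + perfect 5th + major 7th
Seventh chords stack in thirds, so the letter names are C-E-G-B
Root: C
Major 3rd above C: E
Perfect 5th above C: G
Major 7th above C: B
The 7th = B


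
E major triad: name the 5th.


Major triad = root + major 3rd (4 semitones) + perfect 5th (7 semitones)
A triad on E stacks thirds, so the chord tones use letter names E-G-B
Root: E
Major 3rd above E: G#
Perfect 5th above E: B
The 5th = B


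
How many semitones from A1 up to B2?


Let's work it out.
Absolute semitone position = octave×12 + chromatic position
A1: 1×12 + 9 = 21
B2: 2×12 + 11 = 35
Difference = 35 - 21 = 14
= 14 semitones


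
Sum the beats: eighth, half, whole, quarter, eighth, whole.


Beat values:
  eighth = 0.5 beats
  half = 2 beats
  whole = 4 beats
  quarter = 1 beat
  eighth = 0.5 beats
  whole = 4 beats
Sum = 0.5 + 2 + 4 + 1 + 0.5 + 4
= 12 beats


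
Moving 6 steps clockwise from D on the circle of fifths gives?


Let's work it out.
Each clockwise step on the circle of fifths moves up a perfect 5th
From D: D → A → E → B → F#/Gb → Db → Ab
= Ab


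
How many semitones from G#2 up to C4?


Reasoning:
Absolute semitone position = octave×12 + chromatic position
G#2: 2×12 + 8 = 32
C4: 4×12 + 0 = 48
Difference = 48 - 32 = 16
= 16 semitones


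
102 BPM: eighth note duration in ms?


Step by step:
One quarter-note beat = 60000 / BPM = 60000 / 102 ms
Eighth note = 1/2 × quarter note
Duration = 1/2 × 60000 / 102 = 30000 / 102
= 294.1 ms


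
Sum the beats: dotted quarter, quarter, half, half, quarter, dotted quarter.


Let's work it out.
Beat values:
  dotted quarter = 1.5 beats
  quarter = 1 beat
  half = 2 beats
  half = 2 beats
  quarter = 1 beat
  dotted quarter = 1.5 beats
Sum = 1.5 + 1 + 2 + 2 + 1 + 1.5
= 9 beats


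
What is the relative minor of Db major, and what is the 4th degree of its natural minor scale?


Step by step:
The relative minor shares the major's key signature and starts on its 6th degree
6th degree = a major 6th above the tonic; a major 6th above Db is Bb
→ relative minor of Db major is Bb minor
Bb natural minor scale: Bb C Db Eb F Gb Ab
= Bb minor; 4th degree = Eb


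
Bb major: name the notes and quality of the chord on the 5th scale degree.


Solution.
Bb major scale: Bb C D Eb F G A
Diatonic triad on degree 5 stacks scale notes 5, 7, 2: F A C
F→A = 4 semitones; F→C = 7 semitones → major triad
= F A C (major)


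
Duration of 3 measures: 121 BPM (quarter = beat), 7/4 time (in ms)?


Quarter-note beat duration = 60000 / 121 ms
Beats per measure (7/4) = 7
One measure = 7 × 60000 / 121 = 420000 / 121 ms
3 measures = 3 × 420000 / 121 = 1260000 / 121
= 10413.2 ms


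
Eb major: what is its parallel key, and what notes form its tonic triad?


Solution.
Parallel keys share the same tonic but differ in mode
Eb major → parallel is Eb minor
Tonic triad of Eb minor = Eb Gb Bb
= Eb minor; triad = Eb Gb Bb


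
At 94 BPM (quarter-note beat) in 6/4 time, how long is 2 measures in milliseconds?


Let's work it out.
Quarter-note beat duration = 60000 / 94 ms
Beats per measure (6/4) = 6
One measure = 6 × 60000 / 94 = 360000 / 94 ms
2 measures = 2 × 360000 / 94 = 720000 / 94
= 7659.6 ms


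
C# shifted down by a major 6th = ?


Solution.
major 6th: 6 letter names, 9 semitones
Letter: C - 5 → E
Pitch: C# - 9 semitones, spelled as an E → E
= E


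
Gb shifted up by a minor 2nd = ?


Step by step:
minor 2nd: 2 letter names, 1 semitones
Letter: G + 1 → A
Pitch: Gb + 1 semitones, spelled as an A → Abb
= Abb


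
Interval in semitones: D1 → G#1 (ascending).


Step by step:
Absolute semitone position = octave×12 + chromatic position
D1: 1×12 + 2 = 14
G#1: 1×12 + 8 = 20
Difference = 20 - 14 = 6
= 6 semitones


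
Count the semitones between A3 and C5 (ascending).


Reasoning:
Absolute semitone position = octave×12 + chromatic position
A3: 3×12 + 9 = 45
C5: 5×12 + 0 = 60
Difference = 60 - 45 = 15
= 15 semitones


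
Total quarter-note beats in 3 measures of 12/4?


Time signature 12/4: the bottom number 4 means the quarter note gets one count
The top number 12 means 12 quarter-note beats per measure
Total = 12 × 3 measures
= 36 quarter-note beats


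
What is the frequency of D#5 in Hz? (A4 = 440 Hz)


Solution.
f = 440 × 2^(n/12) where n = semitones from A4
D#5: 6 semitones from A4
f = 440 × 2^(6/12)
f = 622.25 Hz


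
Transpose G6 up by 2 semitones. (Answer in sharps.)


Reasoning:
G6: chromatic position 7 in octave 6 → absolute = 6×12 + 7 = 79
Transpose up 2: 79 + 2 = 81
81 = 6×12 + 9 → A in octave 6
Result = A6


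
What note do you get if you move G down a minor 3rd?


Let's work it out.
minor 3rd: 3 letter names, 3 semitones
Letter: G - 2 → E
Pitch: G - 3 semitones, spelled as an E → E
= E


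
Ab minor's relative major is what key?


Working:
The relative major shares the key signature and is a minor 3rd above the minor tonic
A minor 3rd above Ab is Cb
→ relative major of Ab minor is Cb major
= Cb major


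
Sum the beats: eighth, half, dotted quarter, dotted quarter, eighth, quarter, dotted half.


Beat values:
  eighth = 0.5 beats
  half = 2 beats
  dotted quarter = 1.5 beats
  dotted quarter = 1.5 beats
  eighth = 0.5 beats
  quarter = 1 beat
  dotted half = 3 beats
Sum = 0.5 + 2 + 1.5 + 1.5 + 0.5 + 1 + 3
= 10 beats


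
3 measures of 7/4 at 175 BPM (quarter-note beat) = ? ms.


Working:
Quarter-note beat duration = 60000 / 175 ms
Beats per measure (7/4) = 7
One measure = 7 × 60000 / 175 = 420000 / 175 ms
3 measures = 3 × 420000 / 175 = 1260000 / 175
= 7200.0 ms


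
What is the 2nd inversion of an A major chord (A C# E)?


Root position: A C# E
2nd inversion: move root and 3rd up an octave
Bass note: E
Notes (bottom to top) = E A C#


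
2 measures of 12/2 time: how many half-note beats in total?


Time signature 12/2: the bottom number 2 means the half note gets one count
The top number 12 means 12 half-note beats per measure
Total = 12 × 2 measures
= 24 half-note beats


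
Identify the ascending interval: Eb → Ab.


Step by step:
Letter names: E → A spans 4 letter names → a 4th
Semitones: Eb → Ab = 5 half-steps
A 4th of 5 semitones is a perfect 4th
= perfect 4th


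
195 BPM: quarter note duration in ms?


Solution.
One quarter-note beat = 60000 / BPM = 60000 / 195 ms
Duration = 60000 / 195
= 307.7 ms


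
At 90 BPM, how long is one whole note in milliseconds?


One quarter-note beat = 60000 / BPM = 60000 / 90 ms
Whole note = 4 × quarter note
Duration = 4 × 60000 / 90 = 240000 / 90
= 2666.7 ms


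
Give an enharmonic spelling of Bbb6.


Let's work it out.
Enharmonic notes sound the same pitch but are spelled with different letter names
Bbb and A name the same pitch class
= A6


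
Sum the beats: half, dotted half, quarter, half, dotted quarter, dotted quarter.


Beat values:
  half = 2 beats
  dotted half = 3 beats
  quarter = 1 beat
  half = 2 beats
  dotted quarter = 1.5 beats
  dotted quarter = 1.5 beats
Sum = 2 + 3 + 1 + 2 + 1.5 + 1.5
= 11 beats


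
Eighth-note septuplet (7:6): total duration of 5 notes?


Solution.
Septuplet: 7 notes occupy the space of 6 eighth notes
Space = 6 × 1/2 = 3 beats
Each septuplet note = 3 / 7 = 3/7 beats
5 notes = 5 × 3/7 = 15/7
= 15/7 beats


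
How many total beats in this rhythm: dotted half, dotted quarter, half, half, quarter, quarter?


Let's work it out.
Beat values:
  dotted half = 3 beats
  dotted quarter = 1.5 beats
  half = 2 beats
  half = 2 beats
  quarter = 1 beat
  quarter = 1 beat
Sum = 3 + 1.5 + 2 + 2 + 1 + 1
= 10.5 beats


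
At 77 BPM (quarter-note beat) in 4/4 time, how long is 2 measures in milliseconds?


Quarter-note beat duration = 60000 / 77 ms
Beats per measure (4/4) = 4
One measure = 4 × 60000 / 77 = 240000 / 77 ms
2 measures = 2 × 240000 / 77 = 480000 / 77
= 6233.8 ms


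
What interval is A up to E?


Let's work it out.
Letter names: A → E spans 5 letter names → a 5th
Semitones: A → E = 7 half-steps
A 5th of 7 semitones is a perfect 5th
= perfect 5th


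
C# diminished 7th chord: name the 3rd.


Let's work it out.
Diminished 7th chord = root + minor 3rd + diminished 5th + diminished 7th
Seventh chords stack in thirds, so the letter names are C-E-G-B
Root: C#
Minor 3rd above C#: E
Diminished 5th above C#: G
Diminished 7th above C#: Bb
The 3rd = E


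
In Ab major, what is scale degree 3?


Solution.
Major scale pattern: W-W-H-W-W-W-H (2-2-1-2-2-2-1 semitones)
Starting from Ab:
  Ab + 2 semitones → Bb
  Bb + 2 semitones → C
  C + 1 semitone → Db
  Db + 2 semitones → Eb
  Eb + 2 semitones → F
  F + 2 semitones → G
  G + 1 semitone → Ab
Scale: Ab Bb C Db Eb F G
Degree 3 = C


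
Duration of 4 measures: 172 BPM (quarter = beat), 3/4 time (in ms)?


Reasoning:
Quarter-note beat duration = 60000 / 172 ms
Beats per measure (3/4) = 3
One measure = 3 × 60000 / 172 = 180000 / 172 ms
4 measures = 4 × 180000 / 172 = 720000 / 172
= 4186.0 ms


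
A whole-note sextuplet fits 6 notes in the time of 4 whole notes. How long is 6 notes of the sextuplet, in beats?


Let's work it out.
Sextuplet: 6 notes occupy the space of 4 whole notes
Space = 4 × 4 = 16 beats
Each sextuplet note = 16 / 6 = 8/3 beats
6 notes = 6 × 8/3 = 16
= 16 beats


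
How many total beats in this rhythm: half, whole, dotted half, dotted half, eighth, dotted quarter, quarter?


Step by step:
Beat values:
  half = 2 beats
  whole = 4 beats
  dotted half = 3 beats
  dotted half = 3 beats
  eighth = 0.5 beats
  dotted quarter = 1.5 beats
  quarter = 1 beat
Sum = 2 + 4 + 3 + 3 + 0.5 + 1.5 + 1
= 15 beats


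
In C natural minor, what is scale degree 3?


Solution.
Natural minor scale pattern: W-H-W-W-H-W-W (2-1-2-2-1-2-2 semitones)
Starting from C:
  C + 2 semitones → D
  D + 1 semitone → Eb
  Eb + 2 semitones → F
  F + 2 semitones → G
  G + 1 semitone → Ab
  Ab + 2 semitones → Bb
  Bb + 2 semitones → C
Scale: C D Eb F G Ab Bb
Degree 3 = Eb


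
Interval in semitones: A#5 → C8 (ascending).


Working:
Absolute semitone position = octave×12 + chromatic position
A#5: 5×12 + 10 = 70
C8: 8×12 + 0 = 96
Difference = 96 - 70 = 26
= 26 semitones


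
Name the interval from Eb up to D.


Reasoning:
Letter names: E → D spans 7 letter names → a 7th
Semitones: Eb → D = 11 half-steps
A 7th of 11 semitones is a major 7th
= major 7th


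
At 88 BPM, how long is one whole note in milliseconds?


One quarter-note beat = 60000 / BPM = 60000 / 88 ms
Whole note = 4 × quarter note
Duration = 4 × 60000 / 88 = 240000 / 88
= 2727.3 ms


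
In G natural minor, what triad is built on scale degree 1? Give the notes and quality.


G natural minor scale: G A Bb C D Eb F
Diatonic triad on degree 1 stacks scale notes 1, 3, 5: G Bb D
G→Bb = 3 semitones; G→D = 7 semitones → minor triad
= G Bb D (minor)


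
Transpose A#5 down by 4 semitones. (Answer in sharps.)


Step by step:
A#5: chromatic position 10 in octave 5 → absolute = 5×12 + 10 = 70
Transpose down 4: 70 - 4 = 66
66 = 5×12 + 6 → F# in octave 5
Result = F#5


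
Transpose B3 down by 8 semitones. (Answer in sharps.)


Step by step:
B3: chromatic position 11 in octave 3 → absolute = 3×12 + 11 = 47
Transpose down 8: 47 - 8 = 39
39 = 3×12 + 3 → D# in octave 3
Result = D#3


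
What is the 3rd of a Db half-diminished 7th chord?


Working:
Half-diminished 7th chord = root + minor 3rd + diminished 5th + minor 7th
Seventh chords stack in thirds, so the letter names are D-F-A-C
Root: Db
Minor 3rd above Db: Fb
Diminished 5th above Db: Abb
Minor 7th above Db: Cb
The 3rd = Fb


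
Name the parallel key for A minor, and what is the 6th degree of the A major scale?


Let's work it out.
Parallel keys share the same tonic but differ in mode
A minor → parallel is A major
A major scale: A B C# D E F# G#
= A major; 6th degree = F#


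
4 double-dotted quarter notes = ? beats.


Let's work it out.
Base quarter note = 1 beat
Dot 1 adds half the previous value: +1/2
Dot 2 adds half the previous value: +1/4
One double-dotted quarter = 1 + 1/2 + 1/4 = 7/4
4 of them = 4 × 7/4 = 7
= 7 beats


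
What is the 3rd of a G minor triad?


Minor triad = root + minor 3rd (3 semitones) + perfect 5th (7 semitones)
A triad on G stacks thirds, so the chord tones use letter names G-B-D
Root: G
Minor 3rd above G: Bb
Perfect 5th above G: D
The 3rd = Bb


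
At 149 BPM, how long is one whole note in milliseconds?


Working:
One quarter-note beat = 60000 / BPM = 60000 / 149 ms
Whole note = 4 × quarter note
Duration = 4 × 60000 / 149 = 240000 / 149
= 1610.7 ms


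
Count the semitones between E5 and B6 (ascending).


Step by step:
Absolute semitone position = octave×12 + chromatic position
E5: 5×12 + 4 = 64
B6: 6×12 + 11 = 83
Difference = 83 - 64 = 19
= 19 semitones


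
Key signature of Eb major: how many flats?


Reasoning:
Flat major keys: C(0), F(1), Bb(2), Eb(3), Ab(4), Db(5), Gb(6), Cb(7)
Eb major has 3 flats
Order of flats: Bb Eb Ab Db Gb Cb Fb → first 3: Bb, Eb, Ab
= 3 flats


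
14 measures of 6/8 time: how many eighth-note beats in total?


Let's work it out.
Time signature 6/8: the bottom number 8 means the eighth note gets one count
The top number 6 means 6 eighth-note beats per measure
Total = 6 × 14 measures
= 84 eighth-note beats


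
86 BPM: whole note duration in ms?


Reasoning:
One quarter-note beat = 60000 / BPM = 60000 / 86 ms
Whole note = 4 × quarter note
Duration = 4 × 60000 / 86 = 240000 / 86
= 2790.7 ms


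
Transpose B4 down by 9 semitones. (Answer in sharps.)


Step by step:
B4: chromatic position 11 in octave 4 → absolute = 4×12 + 11 = 59
Transpose down 9: 59 - 9 = 50
50 = 4×12 + 2 → D in octave 4
Result = D4


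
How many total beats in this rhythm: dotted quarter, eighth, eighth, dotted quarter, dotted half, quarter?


Reasoning:
Beat values:
  dotted quarter = 1.5 beats
  eighth = 0.5 beats
  eighth = 0.5 beats
  dotted quarter = 1.5 beats
  dotted half = 3 beats
  quarter = 1 beat
Sum = 1.5 + 0.5 + 0.5 + 1.5 + 3 + 1
= 8 beats


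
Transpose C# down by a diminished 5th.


Step by step:
diminished 5th: 5 letter names, 6 semitones
Letter: C - 4 → F
Pitch: C# - 6 semitones, spelled as an F → F##
= F##


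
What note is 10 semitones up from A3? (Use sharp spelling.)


Let's work it out.
A3: chromatic position 9 in octave 3 → absolute = 3×12 + 9 = 45
Transpose up 10: 45 + 10 = 55
55 = 4×12 + 7 → G in octave 4
Result = G4


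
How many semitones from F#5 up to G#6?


Let's work it out.
Absolute semitone position = octave×12 + chromatic position
F#5: 5×12 + 6 = 66
G#6: 6×12 + 8 = 80
Difference = 80 - 66 = 14
= 14 semitones


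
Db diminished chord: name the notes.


Solution.
Diminished triad = root + minor 3rd (3 semitones) + diminished 5th (6 semitones)
A triad on Db stacks thirds, so the chord tones use letter names D-F-A
Root: Db
Minor 3rd above Db: Fb
Diminished 5th above Db: Abb
Chord = Db Fb Abb


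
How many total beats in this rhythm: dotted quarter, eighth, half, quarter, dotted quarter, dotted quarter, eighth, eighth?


Solution.
Beat values:
  dotted quarter = 1.5 beats
  eighth = 0.5 beats
  half = 2 beats
  quarter = 1 beat
  dotted quarter = 1.5 beats
  dotted quarter = 1.5 beats
  eighth = 0.5 beats
  eighth = 0.5 beats
Sum = 1.5 + 0.5 + 2 + 1 + 1.5 + 1.5 + 0.5 + 0.5
= 9 beats


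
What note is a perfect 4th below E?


A 4th spans 4 letter names, so from E we land on B
A perfect 4th = 5 semitones below E
Spell B at that pitch: B
= B


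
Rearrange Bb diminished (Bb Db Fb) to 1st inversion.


Solution.
Root position: Bb Db Fb
1st inversion: move root up an octave
Bass note: Db
Notes (bottom to top) = Db Fb Bb


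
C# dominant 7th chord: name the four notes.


Let's work it out.
Dominant 7th chord = root + major 3rd + perfect 5th + minor 7th
Seventh chords stack in thirds, so the letter names are C-E-G-B
Root: C#
Major 3rd above C#: E#
Perfect 5th above C#: G#
Minor 7th above C#: B
Chord = C# E# G# B


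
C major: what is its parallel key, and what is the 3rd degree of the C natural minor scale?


Step by step:
Parallel keys share the same tonic but differ in mode
C major → parallel is C minor
C natural minor scale: C D Eb F G Ab Bb
= C minor; 3rd degree = Eb


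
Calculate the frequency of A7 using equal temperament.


f = 440 × 2^(n/12) where n = semitones from A4
A7: 36 semitones from A4
f = 440 × 2^(36/12)
f = 3520.00 Hz


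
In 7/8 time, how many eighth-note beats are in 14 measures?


Reasoning:
Time signature 7/8: the bottom number 8 means the eighth note gets one count
The top number 7 means 7 eighth-note beats per measure
Total = 7 × 14 measures
= 98 eighth-note beats


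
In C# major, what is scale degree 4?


Step by step:
Major scale pattern: W-W-H-W-W-W-H (2-2-1-2-2-2-1 semitones)
Starting from C#:
  C# + 2 semitones → D#
  D# + 2 semitones → E#
  E# + 1 semitone → F#
  F# + 2 semitones → G#
  G# + 2 semitones → A#
  A# + 2 semitones → B#
  B# + 1 semitone → C#
Scale: C# D# E# F# G# A# B#
Degree 4 = F#


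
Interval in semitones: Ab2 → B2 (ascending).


Reasoning:
Absolute semitone position = octave×12 + chromatic position
Ab2: 2×12 + 8 = 32
B2: 2×12 + 11 = 35
Difference = 35 - 32 = 3
= 3 semitones


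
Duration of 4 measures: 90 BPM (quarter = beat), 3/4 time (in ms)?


Solution.
Quarter-note beat duration = 60000 / 90 ms
Beats per measure (3/4) = 3
One measure = 3 × 60000 / 90 = 180000 / 90 ms
4 measures = 4 × 180000 / 90 = 720000 / 90
= 8000.0 ms


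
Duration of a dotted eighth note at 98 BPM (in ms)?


One quarter-note beat = 60000 / BPM = 60000 / 98 ms
Dotted eighth note = 3/4 × quarter note
Duration = 3/4 × 60000 / 98 = 45000 / 98
= 459.2 ms


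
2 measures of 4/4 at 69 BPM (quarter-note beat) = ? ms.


Reasoning:
Quarter-note beat duration = 60000 / 69 ms
Beats per measure (4/4) = 4
One measure = 4 × 60000 / 69 = 240000 / 69 ms
2 measures = 2 × 240000 / 69 = 480000 / 69
= 6956.5 ms


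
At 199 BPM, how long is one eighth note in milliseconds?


Working:
One quarter-note beat = 60000 / BPM = 60000 / 199 ms
Eighth note = 1/2 × quarter note
Duration = 1/2 × 60000 / 199 = 30000 / 199
= 150.8 ms


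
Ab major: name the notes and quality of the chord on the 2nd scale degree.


Step by step:
Ab major scale: Ab Bb C Db Eb F G
Diatonic triad on degree 2 stacks scale notes 2, 4, 6: Bb Db F
Bb→Db = 3 semitones; Bb→F = 7 semitones → minor triad
= Bb Db F (minor)


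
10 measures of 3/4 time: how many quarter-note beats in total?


Working:
Time signature 3/4: the bottom number 4 means the quarter note gets one count
The top number 3 means 3 quarter-note beats per measure
Total = 3 × 10 measures
= 30 quarter-note beats


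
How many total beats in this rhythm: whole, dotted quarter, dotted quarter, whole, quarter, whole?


Reasoning:
Beat values:
  whole = 4 beats
  dotted quarter = 1.5 beats
  dotted quarter = 1.5 beats
  whole = 4 beats
  quarter = 1 beat
  whole = 4 beats
Sum = 4 + 1.5 + 1.5 + 4 + 1 + 4
= 16 beats


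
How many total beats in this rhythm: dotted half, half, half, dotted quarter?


Let's work it out.
Beat values:
  dotted half = 3 beats
  half = 2 beats
  half = 2 beats
  dotted quarter = 1.5 beats
Sum = 3 + 2 + 2 + 1.5
= 8.5 beats


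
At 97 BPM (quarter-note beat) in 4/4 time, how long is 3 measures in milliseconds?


Reasoning:
Quarter-note beat duration = 60000 / 97 ms
Beats per measure (4/4) = 4
One measure = 4 × 60000 / 97 = 240000 / 97 ms
3 measures = 3 × 240000 / 97 = 720000 / 97
= 7422.7 ms


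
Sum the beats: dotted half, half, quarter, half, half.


Reasoning:
Beat values:
  dotted half = 3 beats
  half = 2 beats
  quarter = 1 beat
  half = 2 beats
  half = 2 beats
Sum = 3 + 2 + 1 + 2 + 2
= 10 beats


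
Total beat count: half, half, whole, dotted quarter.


Working:
Beat values:
  half = 2 beats
  half = 2 beats
  whole = 4 beats
  dotted quarter = 1.5 beats
Sum = 2 + 2 + 4 + 1.5
= 9.5 beats


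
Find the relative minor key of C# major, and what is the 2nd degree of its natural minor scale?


Let's work it out.
The relative minor shares the major's key signature and starts on its 6th degree
6th degree = a major 6th above the tonic; a major 6th above C# is A#
→ relative minor of C# major is A# minor
A# natural minor scale: A# B# C# D# E# F# G#
= A# minor; 2nd degree = B#


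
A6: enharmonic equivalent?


Enharmonic notes sound the same pitch but are spelled with different letter names
A and Bbb name the same pitch class
= Bbb6


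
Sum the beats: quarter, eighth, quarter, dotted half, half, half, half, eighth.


Solution.
Beat values:
  quarter = 1 beat
  eighth = 0.5 beats
  quarter = 1 beat
  dotted half = 3 beats
  half = 2 beats
  half = 2 beats
  half = 2 beats
  eighth = 0.5 beats
Sum = 1 + 0.5 + 1 + 3 + 2 + 2 + 2 + 0.5
= 12 beats


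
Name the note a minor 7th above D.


Reasoning:
A 7th spans 7 letter names, so from D we land on C
A minor 7th = 10 semitones above D
Spell C at that pitch: C
= C


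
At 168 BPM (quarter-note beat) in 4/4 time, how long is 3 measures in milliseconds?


Quarter-note beat duration = 60000 / 168 ms
Beats per measure (4/4) = 4
One measure = 4 × 60000 / 168 = 240000 / 168 ms
3 measures = 3 × 240000 / 168 = 720000 / 168
= 4285.7 ms


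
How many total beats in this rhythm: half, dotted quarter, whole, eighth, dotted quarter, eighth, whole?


Reasoning:
Beat values:
  half = 2 beats
  dotted quarter = 1.5 beats
  whole = 4 beats
  eighth = 0.5 beats
  dotted quarter = 1.5 beats
  eighth = 0.5 beats
  whole = 4 beats
Sum = 2 + 1.5 + 4 + 0.5 + 1.5 + 0.5 + 4
= 14 beats


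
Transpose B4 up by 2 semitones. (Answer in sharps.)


Reasoning:
B4: chromatic position 11 in octave 4 → absolute = 4×12 + 11 = 59
Transpose up 2: 59 + 2 = 61
61 = 5×12 + 1 → C# in octave 5
Result = C#5


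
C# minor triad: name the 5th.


Solution.
Minor triad = root + minor 3rd (3 semitones) + perfect 5th (7 semitones)
A triad on C# stacks thirds, so the chord tones use letter names C-E-G
Root: C#
Minor 3rd above C#: E
Perfect 5th above C#: G#
The 5th = G#


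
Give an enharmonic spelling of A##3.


Let's work it out.
Enharmonic notes sound the same pitch but are spelled with different letter names
A## and B name the same pitch class
= B3


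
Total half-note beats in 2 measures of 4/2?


Step by step:
Time signature 4/2: the bottom number 2 means the half note gets one count
The top number 4 means 4 half-note beats per measure
Total = 4 × 2 measures
= 8 half-note beats


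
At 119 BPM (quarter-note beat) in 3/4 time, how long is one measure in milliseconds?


Working:
Quarter-note beat duration = 60000 / 119 ms
Beats per measure (3/4) = 3
One measure = 3 × 60000 / 119 = 180000 / 119 ms
= 1512.6 ms


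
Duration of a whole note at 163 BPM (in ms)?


Solution.
One quarter-note beat = 60000 / BPM = 60000 / 163 ms
Whole note = 4 × quarter note
Duration = 4 × 60000 / 163 = 240000 / 163
= 1472.4 ms


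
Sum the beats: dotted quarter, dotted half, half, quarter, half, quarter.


Beat values:
  dotted quarter = 1.5 beats
  dotted half = 3 beats
  half = 2 beats
  quarter = 1 beat
  half = 2 beats
  quarter = 1 beat
Sum = 1.5 + 3 + 2 + 1 + 2 + 1
= 10.5 beats


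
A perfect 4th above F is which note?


Working:
A 4th spans 4 letter names, so from F we land on B
A perfect 4th = 5 semitones above F
Spell B at that pitch: Bb
= Bb


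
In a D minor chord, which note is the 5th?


Step by step:
Minor triad = root + minor 3rd (3 semitones) + perfect 5th (7 semitones)
A triad on D stacks thirds, so the chord tones use letter names D-F-A
Root: D
Minor 3rd above D: F
Perfect 5th above D: A
The 5th = A


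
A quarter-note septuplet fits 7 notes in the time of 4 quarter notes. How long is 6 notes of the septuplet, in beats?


Working:
Septuplet: 7 notes occupy the space of 4 quarter notes
Space = 4 × 1 = 4 beats
Each septuplet note = 4 / 7 = 4/7 beats
6 notes = 6 × 4/7 = 24/7
= 24/7 beats


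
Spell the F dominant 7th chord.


Let's work it out.
Dominant 7th chord = root + major 3rd + perfect 5th + minor 7th
Seventh chords stack in thirds, so the letter names are F-A-C-E
Root: F
Major 3rd above F: A
Perfect 5th above F: C
Minor 7th above F: Eb
Chord = F A C Eb


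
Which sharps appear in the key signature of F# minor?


Let's work it out.
Sharp minor keys follow the circle of fifths: A(0), E(1), B(2), F#(3), C#(4), G#(5), D#(6), A#(7)
F# minor has 3 sharps
Order of sharps: F# C# G# D# A# E# B# → first 3: F#, C#, G#
= F#, C#, G#


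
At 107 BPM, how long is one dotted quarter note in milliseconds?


Working:
One quarter-note beat = 60000 / BPM = 60000 / 107 ms
Dotted quarter note = 3/2 × quarter note
Duration = 3/2 × 60000 / 107 = 90000 / 107
= 841.1 ms


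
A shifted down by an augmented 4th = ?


Reasoning:
augmented 4th: 4 letter names, 6 semitones
Letter: A - 3 → E
Pitch: A - 6 semitones, spelled as an E → Eb
= Eb


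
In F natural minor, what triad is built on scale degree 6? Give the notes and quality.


Reasoning:
F natural minor scale: F G Ab Bb C Db Eb
Diatonic triad on degree 6 stacks scale notes 6, 1, 3: Db F Ab
Db→F = 4 semitones; Db→Ab = 7 semitones → major triad
= Db F Ab (major)


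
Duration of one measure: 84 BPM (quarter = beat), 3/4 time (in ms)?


Step by step:
Quarter-note beat duration = 60000 / 84 ms
Beats per measure (3/4) = 3
One measure = 3 × 60000 / 84 = 180000 / 84 ms
= 2142.9 ms


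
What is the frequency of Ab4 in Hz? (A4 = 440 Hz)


f = 440 × 2^(n/12) where n = semitones from A4
Ab4: -1 semitones from A4
f = 440 × 2^(-1/12)
f = 415.30 Hz


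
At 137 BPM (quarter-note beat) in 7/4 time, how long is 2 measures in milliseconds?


Reasoning:
Quarter-note beat duration = 60000 / 137 ms
Beats per measure (7/4) = 7
One measure = 7 × 60000 / 137 = 420000 / 137 ms
2 measures = 2 × 420000 / 137 = 840000 / 137
= 6131.4 ms


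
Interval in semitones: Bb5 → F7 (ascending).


Reasoning:
Absolute semitone position = octave×12 + chromatic position
Bb5: 5×12 + 10 = 70
F7: 7×12 + 5 = 89
Difference = 89 - 70 = 19
= 19 semitones


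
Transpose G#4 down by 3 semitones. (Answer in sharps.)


Working:
G#4: chromatic position 8 in octave 4 → absolute = 4×12 + 8 = 56
Transpose down 3: 56 - 3 = 53
53 = 4×12 + 5 → F in octave 4
Result = F4


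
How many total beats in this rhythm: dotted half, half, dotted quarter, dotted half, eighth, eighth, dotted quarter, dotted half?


Working:
Beat values:
  dotted half = 3 beats
  half = 2 beats
  dotted quarter = 1.5 beats
  dotted half = 3 beats
  eighth = 0.5 beats
  eighth = 0.5 beats
  dotted quarter = 1.5 beats
  dotted half = 3 beats
Sum = 3 + 2 + 1.5 + 3 + 0.5 + 0.5 + 1.5 + 3
= 15 beats


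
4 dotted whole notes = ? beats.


Base whole note = 4 beats
Dot 1 adds half the previous value: +2
One dotted whole = 4 + 2 = 6
4 of them = 4 × 6 = 24
= 24 beats


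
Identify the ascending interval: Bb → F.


Solution.
Letter names: B → F spans 5 letter names → a 5th
Semitones: Bb → F = 7 half-steps
A 5th of 7 semitones is a perfect 5th
= perfect 5th


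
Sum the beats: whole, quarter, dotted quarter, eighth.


Let's work it out.
Beat values:
  whole = 4 beats
  quarter = 1 beat
  dotted quarter = 1.5 beats
  eighth = 0.5 beats
Sum = 4 + 1 + 1.5 + 0.5
= 7 beats


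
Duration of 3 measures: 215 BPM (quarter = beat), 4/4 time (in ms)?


Let's work it out.
Quarter-note beat duration = 60000 / 215 ms
Beats per measure (4/4) = 4
One measure = 4 × 60000 / 215 = 240000 / 215 ms
3 measures = 3 × 240000 / 215 = 720000 / 215
= 3348.8 ms


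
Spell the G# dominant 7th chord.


Dominant 7th chord = root + major 3rd + perfect 5th + minor 7th
Seventh chords stack in thirds, so the letter names are G-B-D-F
Root: G#
Major 3rd above G#: B#
Perfect 5th above G#: D#
Minor 7th above G#: F#
Chord = G# B# D# F#


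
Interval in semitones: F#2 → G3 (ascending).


Step by step:
Absolute semitone position = octave×12 + chromatic position
F#2: 2×12 + 6 = 30
G3: 3×12 + 7 = 43
Difference = 43 - 30 = 13
= 13 semitones


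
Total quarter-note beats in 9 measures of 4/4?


Time signature 4/4: the bottom number 4 means the quarter note gets one count
The top number 4 means 4 quarter-note beats per measure
Total = 4 × 9 measures
= 36 quarter-note beats


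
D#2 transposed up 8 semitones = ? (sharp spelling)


Let's work it out.
D#2: chromatic position 3 in octave 2 → absolute = 2×12 + 3 = 27
Transpose up 8: 27 + 8 = 35
35 = 2×12 + 11 → B in octave 2
Result = B2


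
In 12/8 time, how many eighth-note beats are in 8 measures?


Time signature 12/8: the bottom number 8 means the eighth note gets one count
The top number 12 means 12 eighth-note beats per measure
Total = 12 × 8 measures
= 96 eighth-note beats


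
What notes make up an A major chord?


Major triad = root + major 3rd (4 semitones) + perfect 5th (7 semitones)
A triad on A stacks thirds, so the chord tones use letter names A-C-E
Root: A
Major 3rd above A: C#
Perfect 5th above A: E
Chord = A C# E


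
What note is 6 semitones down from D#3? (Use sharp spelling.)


Let's work it out.
D#3: chromatic position 3 in octave 3 → absolute = 3×12 + 3 = 39
Transpose down 6: 39 - 6 = 33
33 = 2×12 + 9 → A in octave 2
Result = A2


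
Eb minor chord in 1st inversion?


Let's work it out.
Root position: Eb Gb Bb
1st inversion: move root up an octave
Bass note: Gb
Notes (bottom to top) = Gb Bb Eb


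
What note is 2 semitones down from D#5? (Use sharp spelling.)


D#5: chromatic position 3 in octave 5 → absolute = 5×12 + 3 = 63
Transpose down 2: 63 - 2 = 61
61 = 5×12 + 1 → C# in octave 5
Result = C#5


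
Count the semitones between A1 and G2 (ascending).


Let's work it out.
Absolute semitone position = octave×12 + chromatic position
A1: 1×12 + 9 = 21
G2: 2×12 + 7 = 31
Difference = 31 - 21 = 10
= 10 semitones


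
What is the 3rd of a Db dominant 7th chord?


Dominant 7th chord = root + major 3rd + perfect 5th + minor 7th
Seventh chords stack in thirds, so the letter names are D-F-A-C
Root: Db
Major 3rd above Db: F
Perfect 5th above Db: Ab
Minor 7th above Db: Cb
The 3rd = F


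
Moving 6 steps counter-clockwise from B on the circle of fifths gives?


Each counter-clockwise step moves down a perfect 5th (= up a perfect 4th)
From B: B → E → A → D → G → C → F
= F


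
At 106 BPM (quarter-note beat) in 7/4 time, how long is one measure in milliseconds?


Let's work it out.
Quarter-note beat duration = 60000 / 106 ms
Beats per measure (7/4) = 7
One measure = 7 × 60000 / 106 = 420000 / 106 ms
= 3962.3 ms


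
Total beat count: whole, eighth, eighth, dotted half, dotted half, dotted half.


Step by step:
Beat values:
  whole = 4 beats
  eighth = 0.5 beats
  eighth = 0.5 beats
  dotted half = 3 beats
  dotted half = 3 beats
  dotted half = 3 beats
Sum = 4 + 0.5 + 0.5 + 3 + 3 + 3
= 14 beats


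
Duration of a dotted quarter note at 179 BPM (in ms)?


Step by step:
One quarter-note beat = 60000 / BPM = 60000 / 179 ms
Dotted quarter note = 3/2 × quarter note
Duration = 3/2 × 60000 / 179 = 90000 / 179
= 502.8 ms


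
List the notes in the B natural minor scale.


Let's work it out.
Natural minor scale pattern: W-H-W-W-H-W-W (2-1-2-2-1-2-2 semitones)
Starting from B:
  B + 2 semitones → C#
  C# + 1 semitone → D
  D + 2 semitones → E
  E + 2 semitones → F#
  F# + 1 semitone → G
  G + 2 semitones → A
  A + 2 semitones → B
Scale = B C# D E F# G A


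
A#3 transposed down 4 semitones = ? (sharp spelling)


A#3: chromatic position 10 in octave 3 → absolute = 3×12 + 10 = 46
Transpose down 4: 46 - 4 = 42
42 = 3×12 + 6 → F# in octave 3
Result = F#3


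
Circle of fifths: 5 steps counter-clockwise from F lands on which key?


Working:
Each counter-clockwise step moves down a perfect 5th (= up a perfect 4th)
From F: F → Bb → Eb → Ab → Db → F#/Gb
= F#/Gb


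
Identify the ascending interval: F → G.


Working:
Letter names: F → G spans 2 letter names → a 2nd
Semitones: F → G = 2 half-steps
A 2nd of 2 semitones is a major 2nd
= major 2nd
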